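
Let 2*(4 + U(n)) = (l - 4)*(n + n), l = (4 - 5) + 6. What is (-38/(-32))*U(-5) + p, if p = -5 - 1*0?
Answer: -251/16 ≈ -15.688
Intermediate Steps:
l = 5 (l = -1 + 6 = 5)
p = -5 (p = -5 + 0 = -5)
U(n) = -4 + n (U(n) = -4 + ((5 - 4)*(n + n))/2 = -4 + (1*(2*n))/2 = -4 + (2*n)/2 = -4 + n)
(-38/(-32))*U(-5) + p = (-38/(-32))*(-4 - 5) - 5 = -38*(-1/32)*(-9) - 5 = (19/16)*(-9) - 5 = -171/16 - 5 = -251/16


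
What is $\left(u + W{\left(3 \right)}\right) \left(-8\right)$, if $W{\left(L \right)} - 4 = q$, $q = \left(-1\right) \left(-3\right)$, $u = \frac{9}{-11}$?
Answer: $- \frac{544}{11} \approx -49.455$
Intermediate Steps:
$u = - \frac{9}{11}$ ($u = 9 \left(- \frac{1}{11}\right) = - \frac{9}{11} \approx -0.81818$)
$q = 3$
$W{\left(L \right)} = 7$ ($W{\left(L \right)} = 4 + 3 = 7$)
$\left(u + W{\left(3 \right)}\right) \left(-8\right) = \left(- \frac{9}{11} + 7\right) \left(-8\right) = \frac{68}{11} \left(-8\right) = - \frac{544}{11}$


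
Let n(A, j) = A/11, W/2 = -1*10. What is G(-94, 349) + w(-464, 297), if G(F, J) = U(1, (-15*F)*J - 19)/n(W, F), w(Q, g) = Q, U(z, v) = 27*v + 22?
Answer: -146154609/20 ≈ -7.3077e+6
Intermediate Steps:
U(z, v) = 22 + 27*v
W = -20 (W = 2*(-1*10) = 2*(-10) = -20)
n(A, j) = A/11 (n(A, j) = A*(1/11) = A/11)
G(F, J) = 5401/20 + 891*F*J/4 (G(F, J) = (22 + 27*((-15*F)*J - 19))/(((1/11)*(-20))) = (22 + 27*(-15*F*J - 19))/(-20/11) = (22 + 27*(-19 - 15*F*J))*(-11/20) = (22 + (-513 - 405*F*J))*(-11/20) = (-491 - 405*F*J)*(-11/20) = 5401/20 + 891*F*J/4)
G(-94, 349) + w(-464, 297) = (5401/20 + (891/4)*(-94)*349) - 464 = (5401/20 - 14615073/2) - 464 = -146145329/20 - 464 = -146154609/20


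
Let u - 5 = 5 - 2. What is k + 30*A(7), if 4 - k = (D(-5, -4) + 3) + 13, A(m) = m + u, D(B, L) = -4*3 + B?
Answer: 455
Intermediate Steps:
D(B, L) = -12 + B
u = 8 (u = 5 + (5 - 2) = 5 + 3 = 8)
A(m) = 8 + m (A(m) = m + 8 = 8 + m)
k = 5 (k = 4 - (((-12 - 5) + 3) + 13) = 4 - ((-17 + 3) + 13) = 4 - (-14 + 13) = 4 - 1*(-1) = 4 + 1 = 5)
k + 30*A(7) = 5 + 30*(8 + 7) = 5 + 30*15 = 5 + 450 = 455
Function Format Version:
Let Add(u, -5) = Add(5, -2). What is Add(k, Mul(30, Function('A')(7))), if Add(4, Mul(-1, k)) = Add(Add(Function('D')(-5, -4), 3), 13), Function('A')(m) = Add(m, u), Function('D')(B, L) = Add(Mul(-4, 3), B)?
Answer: 455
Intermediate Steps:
Function('D')(B, L) = Add(-12, B)
u = 8 (u = Add(5, Add(5, -2)) = Add(5, 3) = 8)
Function('A')(m) = Add(8, m) (Function('A')(m) = Add(m, 8) = Add(8, m))
k = 5 (k = Add(4, Mul(-1, Add(Add(Add(-12, -5), 3), 13))) = Add(4, Mul(-1, Add(Add(-17, 3), 13))) = Add(4, Mul(-1, Add(-14, 13))) = Add(4, Mul(-1, -1)) = Add(4, 1) = 5)
Add(k, Mul(30, Function('A')(7))) = Add(5, Mul(30, Add(8, 7))) = Add(5, Mul(30, 15)) = Add(5, 450) = 455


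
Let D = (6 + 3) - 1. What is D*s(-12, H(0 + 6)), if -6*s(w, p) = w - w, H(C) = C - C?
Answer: 0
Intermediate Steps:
H(C) = 0
s(w, p) = 0 (s(w, p) = -(w - w)/6 = -⅙*0 = 0)
D = 8 (D = 9 - 1 = 8)
D*s(-12, H(0 + 6)) = 8*0 = 0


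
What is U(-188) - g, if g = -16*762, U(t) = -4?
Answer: 12188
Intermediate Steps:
g = -12192
U(-188) - g = -4 - 1*(-12192) = -4 + 12192 = 12188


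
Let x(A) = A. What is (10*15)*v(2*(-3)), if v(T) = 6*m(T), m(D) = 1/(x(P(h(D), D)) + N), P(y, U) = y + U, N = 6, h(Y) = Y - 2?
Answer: -225/2 ≈ -112.50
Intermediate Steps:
h(Y) = -2 + Y
P(y, U) = U + y
m(D) = 1/(4 + 2*D) (m(D) = 1/((D + (-2 + D)) + 6) = 1/((-2 + 2*D) + 6) = 1/(4 + 2*D))
v(T) = 3/(2 + T) (v(T) = 6*(1/(2*(2 + T))) = 3/(2 + T))
(10*15)*v(2*(-3)) = (10*15)*(3/(2 + 2*(-3))) = 150*(3/(2 - 6)) = 150*(3/(-4)) = 150*(3*(-¼)) = 150*(-¾) = -225/2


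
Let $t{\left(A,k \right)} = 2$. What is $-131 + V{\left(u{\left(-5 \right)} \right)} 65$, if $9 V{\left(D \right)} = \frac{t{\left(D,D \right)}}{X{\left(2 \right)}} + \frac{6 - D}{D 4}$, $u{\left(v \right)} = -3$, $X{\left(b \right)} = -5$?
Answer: $- \frac{5015}{36} \approx -139.31$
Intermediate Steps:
$V{\left(D \right)} = - \frac{2}{45} + \frac{6 - D}{36 D}$ ($V{\left(D \right)} = \frac{\frac{2}{-5} + \frac{6 - D}{D 4}}{9} = \frac{2 \left(- \frac{1}{5}\right) + \frac{6 - D}{4 D}}{9} = \frac{- \frac{2}{5} + \left(6 - D\right) \frac{1}{4 D}}{9} = \frac{- \frac{2}{5} + \frac{6 - D}{4 D}}{9} = - \frac{2}{45} + \frac{6 - D}{36 D}$)
$-131 + V{\left(u{\left(-5 \right)} \right)} 65 = -131 + \frac{30 - -39}{180 \left(-3\right)} 65 = -131 + \frac{1}{180} \left(- \frac{1}{3}\right) \left(30 + 39\right) 65 = -131 + \frac{1}{180} \left(- \frac{1}{3}\right) 69 \cdot 65 = -131 - \frac{299}{36} = - \frac{5015}{36}$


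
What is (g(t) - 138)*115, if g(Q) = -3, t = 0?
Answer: -16215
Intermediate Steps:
(g(t) - 138)*115 = (-3 - 138)*115 = -141*115 = -16215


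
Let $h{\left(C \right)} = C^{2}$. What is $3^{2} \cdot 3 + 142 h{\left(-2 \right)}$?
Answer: $595$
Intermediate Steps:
$3^{2} \cdot 3 + 142 h{\left(-2 \right)} = 3^{2} \cdot 3 + 142 \left(-2\right)^{2} = 9 \cdot 3 + 142 \cdot 4 = 27 + 568 = 595$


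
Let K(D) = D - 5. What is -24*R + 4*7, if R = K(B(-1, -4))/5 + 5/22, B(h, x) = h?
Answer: 2824/55 ≈ 51.345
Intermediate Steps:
K(D) = -5 + D
R = -107/110 (R = (-5 - 1)/5 + 5/22 = -6*⅕ + 5*(1/22) = -6/5 + 5/22 = -107/110 ≈ -0.97273)
-24*R + 4*7 = -24*(-107/110) + 4*7 = 1284/55 + 28 = 2824/55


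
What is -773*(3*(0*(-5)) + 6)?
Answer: -4638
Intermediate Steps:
-773*(3*(0*(-5)) + 6) = -773*(3*0 + 6) = -773*(0 + 6) = -773*6 = -4638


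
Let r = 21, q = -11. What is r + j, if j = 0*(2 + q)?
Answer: 21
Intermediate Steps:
j = 0 (j = 0*(2 - 11) = 0*(-9) = 0)
r + j = 21 + 0 = 21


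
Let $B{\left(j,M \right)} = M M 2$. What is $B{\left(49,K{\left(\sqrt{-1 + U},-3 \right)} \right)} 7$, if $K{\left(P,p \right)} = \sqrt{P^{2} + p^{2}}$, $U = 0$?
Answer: $112$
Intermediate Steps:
$B{\left(j,M \right)} = 2 M^{2}$ ($B{\left(j,M \right)} = M^{2} \cdot 2 = 2 M^{2}$)
$B{\left(49,K{\left(\sqrt{-1 + U},-3 \right)} \right)} 7 = 2 \left(\sqrt{\left(\sqrt{-1 + 0}\right)^{2} + \left(-3\right)^{2}}\right)^{2} \cdot 7 = 2 \left(\sqrt{\left(\sqrt{-1}\right)^{2} + 9}\right)^{2} \cdot 7 = 2 \left(\sqrt{i^{2} + 9}\right)^{2} \cdot 7 = 2 \left(\sqrt{-1 + 9}\right)^{2} \cdot 7 = 2 \left(\sqrt{8}\right)^{2} \cdot 7 = 2 \left(2 \sqrt{2}\right)^{2} \cdot 7 = 2 \cdot 8 \cdot 7 = 16 \cdot 7 = 112$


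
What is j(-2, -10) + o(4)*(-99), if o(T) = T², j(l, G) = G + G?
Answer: -1604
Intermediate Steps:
j(l, G) = 2*G
j(-2, -10) + o(4)*(-99) = 2*(-10) + 4²*(-99) = -20 + 16*(-99) = -20 - 1584 = -1604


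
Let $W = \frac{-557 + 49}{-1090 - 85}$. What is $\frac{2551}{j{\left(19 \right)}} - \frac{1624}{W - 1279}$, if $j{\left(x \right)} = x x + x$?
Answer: $\frac{4557526667}{570880460} \approx 7.9833$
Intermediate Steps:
$W = \frac{508}{1175}$ ($W = - \frac{508}{-1175} = \left(-508\right) \left(- \frac{1}{1175}\right) = \frac{508}{1175} \approx 0.43234$)
$j{\left(x \right)} = x + x^{2}$ ($j{\left(x \right)} = x^{2} + x = x + x^{2}$)
$\frac{2551}{j{\left(19 \right)}} - \frac{1624}{W - 1279} = \frac{2551}{19 \left(1 + 19\right)} - \frac{1624}{\frac{508}{1175} - 1279} = \frac{2551}{19 \cdot 20} - \frac{1624}{- \frac{1502317}{1175}} = \frac{2551}{380} - - \frac{1908200}{1502317} = 2551 \cdot \frac{1}{380} + \frac{1908200}{1502317} = \frac{2551}{380} + \frac{1908200}{1502317} = \frac{4557526667}{570880460}$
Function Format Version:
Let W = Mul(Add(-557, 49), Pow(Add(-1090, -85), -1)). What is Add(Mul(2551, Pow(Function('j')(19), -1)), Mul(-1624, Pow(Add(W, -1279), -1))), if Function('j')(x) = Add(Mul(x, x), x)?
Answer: Rational(4557526667, 570880460) ≈ 7.9833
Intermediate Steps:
W = Rational(508, 1175) (W = Mul(-508, Pow(-1175, -1)) = Mul(-508, Rational(-1, 1175)) = Rational(508, 1175) ≈ 0.43234)
Function('j')(x) = Add(x, Pow(x, 2)) (Function('j')(x) = Add(Pow(x, 2), x) = Add(x, Pow(x, 2)))
Add(Mul(2551, Pow(Function('j')(19), -1)), Mul(-1624, Pow(Add(W, -1279), -1))) = Add(Mul(2551, Pow(Mul(19, Add(1, 19)), -1)), Mul(-1624, Pow(Add(Rational(508, 1175), -1279), -1))) = Add(Mul(2551, Pow(Mul(19, 20), -1)), Mul(-1624, Pow(Rational(-1502317, 1175), -1))) = Add(Mul(2551, Pow(380, -1)), Mul(-1624, Rational(-1175, 1502317))) = Add(Mul(2551, Rational(1, 380)), Rational(1908200, 1502317)) = Add(Rational(2551, 380), Rational(1908200, 1502317)) = Rational(4557526667, 570880460)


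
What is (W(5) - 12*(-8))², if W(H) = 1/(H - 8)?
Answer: 82369/9 ≈ 9152.1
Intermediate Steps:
W(H) = 1/(-8 + H)
(W(5) - 12*(-8))² = (1/(-8 + 5) - 12*(-8))² = (1/(-3) + 96)² = (-⅓ + 96)² = (287/3)² = 82369/9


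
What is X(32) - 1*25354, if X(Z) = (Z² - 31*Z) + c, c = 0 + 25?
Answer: -25297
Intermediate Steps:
c = 25
X(Z) = 25 + Z² - 31*Z (X(Z) = (Z² - 31*Z) + 25 = 25 + Z² - 31*Z)
X(32) - 1*25354 = (25 + 32² - 31*32) - 1*25354 = (25 + 1024 - 992) - 25354 = 57 - 25354 = -25297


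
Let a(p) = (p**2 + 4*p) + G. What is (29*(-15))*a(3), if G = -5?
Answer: -6960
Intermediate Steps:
a(p) = -5 + p**2 + 4*p (a(p) = (p**2 + 4*p) - 5 = -5 + p**2 + 4*p)
(29*(-15))*a(3) = (29*(-15))*(-5 + 3**2 + 4*3) = -435*(-5 + 9 + 12) = -435*16 = -6960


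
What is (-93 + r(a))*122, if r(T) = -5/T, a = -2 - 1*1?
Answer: -33428/3 ≈ -11143.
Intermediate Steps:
a = -3 (a = -2 - 1 = -3)
(-93 + r(a))*122 = (-93 - 5/(-3))*122 = (-93 - 5*(-⅓))*122 = (-93 + 5/3)*122 = -274/3*122 = -33428/3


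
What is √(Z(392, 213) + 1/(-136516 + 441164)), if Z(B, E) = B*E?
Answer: √1937324371168258/152324 ≈ 288.96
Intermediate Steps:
√(Z(392, 213) + 1/(-136516 + 441164)) = √(392*213 + 1/(-136516 + 441164)) = √(83496 + 1/304648) = √(25436889409/304648) = √1937324371168258/152324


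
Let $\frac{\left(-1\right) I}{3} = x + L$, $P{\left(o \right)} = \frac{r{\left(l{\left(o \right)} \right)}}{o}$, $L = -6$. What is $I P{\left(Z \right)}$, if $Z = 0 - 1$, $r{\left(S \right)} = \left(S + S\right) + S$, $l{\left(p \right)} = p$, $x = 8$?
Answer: $-18$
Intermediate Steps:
$r{\left(S \right)} = 3 S$ ($r{\left(S \right)} = 2 S + S = 3 S$)
$Z = -1$ ($Z = 0 - 1 = -1$)
$P{\left(o \right)} = 3$ ($P{\left(o \right)} = \frac{3 o}{o} = 3$)
$I = -6$ ($I = - 3 \left(8 - 6\right) = \left(-3\right) 2 = -6$)
$I P{\left(Z \right)} = \left(-6\right) 3 = -18$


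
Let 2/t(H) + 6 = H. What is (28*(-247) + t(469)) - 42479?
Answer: -22869883/463 ≈ -49395.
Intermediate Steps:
t(H) = 2/(-6 + H)
(28*(-247) + t(469)) - 42479 = (28*(-247) + 2/(-6 + 469)) - 42479 = (-6916 + 2/463) - 42479 = -3202106/463 - 42479 = -22869883/463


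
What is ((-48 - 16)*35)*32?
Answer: -71680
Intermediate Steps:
((-48 - 16)*35)*32 = -64*35*32 = -2240*32 = -71680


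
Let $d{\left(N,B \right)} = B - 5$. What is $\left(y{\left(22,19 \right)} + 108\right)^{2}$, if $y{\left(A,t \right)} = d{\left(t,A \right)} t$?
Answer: $185761$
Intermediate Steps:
$d{\left(N,B \right)} = -5 + B$
$y{\left(A,t \right)} = t \left(-5 + A\right)$ ($y{\left(A,t \right)} = \left(-5 + A\right) t = t \left(-5 + A\right)$)
$\left(y{\left(22,19 \right)} + 108\right)^{2} = \left(19 \left(-5 + 22\right) + 108\right)^{2} = \left(19 \cdot 17 + 108\right)^{2} = \left(323 + 108\right)^{2} = 431^{2} = 185761$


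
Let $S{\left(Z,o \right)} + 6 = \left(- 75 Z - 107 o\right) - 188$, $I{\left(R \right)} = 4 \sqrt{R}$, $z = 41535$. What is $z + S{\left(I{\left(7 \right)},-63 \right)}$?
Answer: $48082 - 300 \sqrt{7} \approx 47288.0$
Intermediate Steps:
$S{\left(Z,o \right)} = -194 - 107 o - 75 Z$ ($S{\left(Z,o \right)} = -6 - \left(188 + 75 Z + 107 o\right) = -194 - 107 o - 75 Z$)
$z + S{\left(I{\left(7 \right)},-63 \right)} = 41535 - \left(-6547 + 75 \cdot 4 \sqrt{7}\right) = 41535 - \left(-6547 + 300 \sqrt{7}\right) = 41535 + \left(6547 - 300 \sqrt{7}\right) = 48082 - 300 \sqrt{7}$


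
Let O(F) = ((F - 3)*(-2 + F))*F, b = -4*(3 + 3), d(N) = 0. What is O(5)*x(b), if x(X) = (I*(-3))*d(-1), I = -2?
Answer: 0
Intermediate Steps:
b = -24 (b = -4*6 = -24)
O(F) = F*(-3 + F)*(-2 + F) (O(F) = ((-3 + F)*(-2 + F))*F = F*(-3 + F)*(-2 + F))
x(X) = 0 (x(X) = -2*(-3)*0 = 6*0 = 0)
O(5)*x(b) = (5*(6 + 5² - 5*5))*0 = (5*(6 + 25 - 25))*0 = (5*6)*0 = 30*0 = 0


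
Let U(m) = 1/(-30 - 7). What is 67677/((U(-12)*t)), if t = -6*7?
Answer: 834683/14 ≈ 59620.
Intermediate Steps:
U(m) = -1/37 (U(m) = 1/(-37) = -1/37)
t = -42
67677/((U(-12)*t)) = 67677/((-1/37*(-42))) = 67677/(42/37) = 67677*(37/42) = 834683/14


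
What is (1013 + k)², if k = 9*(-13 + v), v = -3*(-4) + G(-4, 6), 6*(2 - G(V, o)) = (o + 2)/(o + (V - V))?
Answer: 1040400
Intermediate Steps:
G(V, o) = 2 - (2 + o)/(6*o) (G(V, o) = 2 - (o + 2)/(6*(o + (V - V))) = 2 - (2 + o)/(6*(o + 0)) = 2 - (2 + o)/(6*o))
v = 124/9 (v = -3*(-4) + (⅙)*(-2 + 11*6)/6 = 12 + (⅙)*(⅙)*(-2 + 66) = 12 + (⅙)*(⅙)*64 = 12 + 16/9 = 124/9 ≈ 13.778)
k = 7 (k = 9*(-13 + 124/9) = 9*(7/9) = 7)
(1013 + k)² = (1013 + 7)² = 1020² = 1040400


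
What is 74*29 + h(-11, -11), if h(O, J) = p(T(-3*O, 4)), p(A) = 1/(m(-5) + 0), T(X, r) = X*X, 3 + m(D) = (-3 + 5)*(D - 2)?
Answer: 36481/17 ≈ 2145.9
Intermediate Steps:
m(D) = -7 + 2*D (m(D) = -3 + (-3 + 5)*(D - 2) = -3 + 2*(-2 + D) = -3 + (-4 + 2*D) = -7 + 2*D)
T(X, r) = X²
p(A) = -1/17 (p(A) = 1/((-7 + 2*(-5)) + 0) = 1/((-7 - 10) + 0) = 1/(-17 + 0) = 1/(-17) = -1/17)
h(O, J) = -1/17
74*29 + h(-11, -11) = 74*29 - 1/17 = 2146 - 1/17 = 36481/17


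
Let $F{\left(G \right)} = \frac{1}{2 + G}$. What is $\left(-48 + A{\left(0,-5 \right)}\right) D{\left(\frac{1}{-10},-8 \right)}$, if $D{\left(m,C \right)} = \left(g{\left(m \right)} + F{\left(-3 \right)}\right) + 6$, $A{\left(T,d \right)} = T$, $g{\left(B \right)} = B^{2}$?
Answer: $- \frac{6012}{25} \approx -240.48$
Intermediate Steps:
$D{\left(m,C \right)} = 5 + m^{2}$ ($D{\left(m,C \right)} = \left(m^{2} + \frac{1}{2 - 3}\right) + 6 = \left(m^{2} + \frac{1}{-1}\right) + 6 = \left(m^{2} - 1\right) + 6 = \left(-1 + m^{2}\right) + 6 = 5 + m^{2}$)
$\left(-48 + A{\left(0,-5 \right)}\right) D{\left(\frac{1}{-10},-8 \right)} = \left(-48 + 0\right) \left(5 + \left(\frac{1}{-10}\right)^{2}\right) = - 48 \left(5 + \left(- \frac{1}{10}\right)^{2}\right) = - 48 \left(5 + \frac{1}{100}\right) = \left(-48\right) \frac{501}{100} = - \frac{6012}{25}$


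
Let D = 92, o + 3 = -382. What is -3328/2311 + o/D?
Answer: -1195911/212612 ≈ -5.6249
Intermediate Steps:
o = -385 (o = -3 - 382 = -385)
-3328/2311 + o/D = -3328/2311 - 385/92 = -1195911/212612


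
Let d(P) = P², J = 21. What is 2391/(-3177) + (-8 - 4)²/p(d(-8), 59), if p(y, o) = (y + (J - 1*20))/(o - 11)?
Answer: 7268003/68835 ≈ 105.59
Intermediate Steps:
p(y, o) = (1 + y)/(-11 + o) (p(y, o) = (y + (21 - 1*20))/(o - 11) = (y + (21 - 20))/(-11 + o) = (y + 1)/(-11 + o) = (1 + y)/(-11 + o))
2391/(-3177) + (-8 - 4)²/p(d(-8), 59) = 2391/(-3177) + (-8 - 4)²/(((1 + (-8)²)/(-11 + 59))) = 2391*(-1/3177) + (-12)²/(((1 + 64)/48)) = -797/1059 + 144/(((1/48)*65)) = -797/1059 + 144/(65/48) = -797/1059 + 144*(48/65) = -797/1059 + 6912/65 = 7268003/68835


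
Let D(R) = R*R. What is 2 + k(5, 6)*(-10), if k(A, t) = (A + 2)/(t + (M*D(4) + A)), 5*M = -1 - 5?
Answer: 432/41 ≈ 10.537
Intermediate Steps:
D(R) = R²
M = -6/5 (M = (-1 - 5)/5 = (⅕)*(-6) = -6/5 ≈ -1.2000)
k(A, t) = (2 + A)/(-96/5 + A + t) (k(A, t) = (A + 2)/(t + (-6/5*4² + A)) = (2 + A)/(t + (-6/5*16 + A)) = (2 + A)/(t + (-96/5 + A)) = (2 + A)/(-96/5 + A + t))
2 + k(5, 6)*(-10) = 2 + (5*(2 + 5)/(-96 + 5*5 + 5*6))*(-10) = 2 + (5*7/(-96 + 25 + 30))*(-10) = 2 + (5*7/(-41))*(-10) = 2 + (5*(-1/41)*7)*(-10) = 2 - 35/41*(-10) = 2 + 350/41 = 432/41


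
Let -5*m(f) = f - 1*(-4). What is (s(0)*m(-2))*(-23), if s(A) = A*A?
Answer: 0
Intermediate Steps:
s(A) = A²
m(f) = -⅘ - f/5 (m(f) = -(f - 1*(-4))/5 = -(f + 4)/5 = -(4 + f)/5 = -⅘ - f/5)
(s(0)*m(-2))*(-23) = (0²*(-⅘ - ⅕*(-2)))*(-23) = (0*(-⅘ + ⅖))*(-23) = (0*(-⅖))*(-23) = 0*(-23) = 0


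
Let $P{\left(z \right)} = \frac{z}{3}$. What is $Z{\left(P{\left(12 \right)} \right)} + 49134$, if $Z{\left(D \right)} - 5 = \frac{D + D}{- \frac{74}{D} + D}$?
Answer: $\frac{1425015}{29} \approx 49138.0$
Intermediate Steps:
$P{\left(z \right)} = \frac{z}{3}$ ($P{\left(z \right)} = z \frac{1}{3} = \frac{z}{3}$)
$Z{\left(D \right)} = 5 + \frac{2 D}{D - \frac{74}{D}}$ ($Z{\left(D \right)} = 5 + \frac{D + D}{- \frac{74}{D} + D} = 5 + \frac{2 D}{D - \frac{74}{D}}$)
$Z{\left(P{\left(12 \right)} \right)} + 49134 = \frac{-370 + 7 \left(\frac{1}{3} \cdot 12\right)^{2}}{-74 + \left(\frac{1}{3} \cdot 12\right)^{2}} + 49134 = \frac{-370 + 7 \cdot 4^{2}}{-74 + 4^{2}} + 49134 = \frac{-370 + 7 \cdot 16}{-74 + 16} + 49134 = \frac{-370 + 112}{-58} + 49134 = \left(- \frac{1}{58}\right) \left(-258\right) + 49134 = \frac{129}{29} + 49134 = \frac{1425015}{29}$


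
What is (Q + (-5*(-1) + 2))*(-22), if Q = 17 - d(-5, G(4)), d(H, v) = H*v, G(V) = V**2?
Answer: -2288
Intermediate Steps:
Q = 97 (Q = 17 - (-5)*4**2 = 17 - (-5)*16 = 17 - 1*(-80) = 17 + 80 = 97)
(Q + (-5*(-1) + 2))*(-22) = (97 + (-5*(-1) + 2))*(-22) = (97 + (5 + 2))*(-22) = (97 + 7)*(-22) = 104*(-22) = -2288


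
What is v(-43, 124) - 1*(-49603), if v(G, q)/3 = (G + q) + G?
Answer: 49717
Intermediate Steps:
v(G, q) = 3*q + 6*G (v(G, q) = 3*((G + q) + G) = 3*(q + 2*G) = 3*q + 6*G)
v(-43, 124) - 1*(-49603) = (3*124 + 6*(-43)) - 1*(-49603) = (372 - 258) + 49603 = 114 + 49603 = 49717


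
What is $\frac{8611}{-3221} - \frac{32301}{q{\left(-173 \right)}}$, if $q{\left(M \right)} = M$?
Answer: $\frac{102551818}{557233} \approx 184.04$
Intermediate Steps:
$\frac{8611}{-3221} - \frac{32301}{q{\left(-173 \right)}} = \frac{8611}{-3221} - \frac{32301}{-173} = 8611 \left(- \frac{1}{3221}\right) - - \frac{32301}{173} = - \frac{8611}{3221} + \frac{32301}{173} = \frac{102551818}{557233}$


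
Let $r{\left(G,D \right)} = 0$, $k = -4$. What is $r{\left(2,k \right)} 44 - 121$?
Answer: $-121$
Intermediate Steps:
$r{\left(2,k \right)} 44 - 121 = 0 \cdot 44 - 121 = 0 - 121 = -121$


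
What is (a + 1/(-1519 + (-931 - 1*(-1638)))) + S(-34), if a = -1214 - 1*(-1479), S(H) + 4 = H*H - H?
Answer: 1178211/812 ≈ 1451.0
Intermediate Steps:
S(H) = -4 + H**2 - H (S(H) = -4 + (H*H - H) = -4 + (H**2 - H) = -4 + H**2 - H)
a = 265 (a = -1214 + 1479 = 265)
(a + 1/(-1519 + (-931 - 1*(-1638)))) + S(-34) = (265 + 1/(-1519 + (-931 - 1*(-1638)))) + (-4 + (-34)**2 - 1*(-34)) = (265 + 1/(-1519 + (-931 + 1638))) + (-4 + 1156 + 34) = (265 + 1/(-1519 + 707)) + 1186 = (265 + 1/(-812)) + 1186 = (265 - 1/812) + 1186 = 215179/812 + 1186 = 1178211/812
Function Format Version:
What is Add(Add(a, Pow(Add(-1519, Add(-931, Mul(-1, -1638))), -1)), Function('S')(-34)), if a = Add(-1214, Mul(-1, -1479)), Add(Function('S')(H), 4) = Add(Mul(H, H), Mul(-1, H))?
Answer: Rational(1178211, 812) ≈ 1451.0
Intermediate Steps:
Function('S')(H) = Add(-4, Pow(H, 2), Mul(-1, H)) (Function('S')(H) = Add(-4, Add(Mul(H, H), Mul(-1, H))) = Add(-4, Add(Pow(H, 2), Mul(-1, H))) = Add(-4, Pow(H, 2), Mul(-1, H)))
a = 265 (a = Add(-1214, 1479) = 265)
Add(Add(a, Pow(Add(-1519, Add(-931, Mul(-1, -1638))), -1)), Function('S')(-34)) = Add(Add(265, Pow(Add(-1519, Add(-931, Mul(-1, -1638))), -1)), Add(-4, Pow(-34, 2), Mul(-1, -34))) = Add(Add(265, Pow(Add(-1519, Add(-931, 1638)), -1)), Add(-4, 1156, 34)) = Add(Add(265, Pow(Add(-1519, 707), -1)), 1186) = Add(Add(265, Pow(-812, -1)), 1186) = Add(Add(265, Rational(-1, 812)), 1186) = Add(Rational(215179, 812), 1186) = Rational(1178211, 812)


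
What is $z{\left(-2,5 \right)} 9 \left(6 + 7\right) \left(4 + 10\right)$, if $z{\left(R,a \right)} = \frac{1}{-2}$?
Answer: $-819$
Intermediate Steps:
$z{\left(R,a \right)} = - \frac{1}{2}$
$z{\left(-2,5 \right)} 9 \left(6 + 7\right) \left(4 + 10\right) = \left(- \frac{1}{2}\right) 9 \left(6 + 7\right) \left(4 + 10\right) = - \frac{9 \cdot 13 \cdot 14}{2} = \left(- \frac{9}{2}\right) 182 = -819$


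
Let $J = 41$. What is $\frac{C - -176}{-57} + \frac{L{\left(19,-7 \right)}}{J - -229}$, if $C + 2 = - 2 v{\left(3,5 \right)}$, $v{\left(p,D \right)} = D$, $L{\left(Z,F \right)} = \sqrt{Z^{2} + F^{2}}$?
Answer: $- \frac{164}{57} + \frac{\sqrt{410}}{270} \approx -2.8022$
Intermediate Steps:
$L{\left(Z,F \right)} = \sqrt{F^{2} + Z^{2}}$
$C = -12$ ($C = -2 - 10 = -12$)
$\frac{C - -176}{-57} + \frac{L{\left(19,-7 \right)}}{J - -229} = \frac{-12 - -176}{-57} + \frac{\sqrt{\left(-7\right)^{2} + 19^{2}}}{41 - -229} = \left(-12 + 176\right) \left(- \frac{1}{57}\right) + \frac{\sqrt{49 + 361}}{41 + 229} = 164 \left(- \frac{1}{57}\right) + \frac{\sqrt{410}}{270} = - \frac{164}{57} + \sqrt{410} \cdot \frac{1}{270} = - \frac{164}{57} + \frac{\sqrt{410}}{270}$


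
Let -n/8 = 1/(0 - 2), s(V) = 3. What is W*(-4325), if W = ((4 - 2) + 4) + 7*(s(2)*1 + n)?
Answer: -237875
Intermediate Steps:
n = 4 (n = -8/(0 - 2) = -8/(-2) = -8*(-1/2) = 4)
W = 55 (W = ((4 - 2) + 4) + 7*(3*1 + 4) = (2 + 4) + 7*(3 + 4) = 6 + 7*7 = 6 + 49 = 55)
W*(-4325) = 55*(-4325) = -237875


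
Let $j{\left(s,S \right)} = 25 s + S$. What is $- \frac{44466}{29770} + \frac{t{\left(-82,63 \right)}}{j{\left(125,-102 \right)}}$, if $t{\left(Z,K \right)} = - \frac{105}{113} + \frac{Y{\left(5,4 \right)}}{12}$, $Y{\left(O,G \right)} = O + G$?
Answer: $- \frac{30380287953}{20338804460} \approx -1.4937$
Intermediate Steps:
$Y{\left(O,G \right)} = G + O$
$t{\left(Z,K \right)} = - \frac{81}{452}$ ($t{\left(Z,K \right)} = - \frac{105}{113} + \frac{4 + 5}{12} = \left(-105\right) \frac{1}{113} + 9 \cdot \frac{1}{12} = - \frac{105}{113} + \frac{3}{4} = - \frac{81}{452}$)
$j{\left(s,S \right)} = S + 25 s$
$- \frac{44466}{29770} + \frac{t{\left(-82,63 \right)}}{j{\left(125,-102 \right)}} = - \frac{44466}{29770} - \frac{81}{452 \left(-102 + 25 \cdot 125\right)} = \left(-44466\right) \frac{1}{29770} - \frac{81}{452 \left(-102 + 3125\right)} = - \frac{22233}{14885} - \frac{81}{452 \cdot 3023} = - \frac{22233}{14885} - \frac{81}{1366396} = - \frac{30380287953}{20338804460}$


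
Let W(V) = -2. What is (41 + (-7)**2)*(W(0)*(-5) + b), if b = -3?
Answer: 630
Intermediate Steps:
(41 + (-7)**2)*(W(0)*(-5) + b) = (41 + (-7)**2)*(-2*(-5) - 3) = (41 + 49)*(10 - 3) = 90*7 = 630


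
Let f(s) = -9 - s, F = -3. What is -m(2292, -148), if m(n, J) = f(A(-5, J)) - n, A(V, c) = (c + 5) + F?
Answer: 2155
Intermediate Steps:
A(V, c) = 2 + c (A(V, c) = (c + 5) - 3 = (5 + c) - 3 = 2 + c)
m(n, J) = -11 - J - n (m(n, J) = (-9 - (2 + J)) - n = (-9 + (-2 - J)) - n = (-11 - J) - n = -11 - J - n)
-m(2292, -148) = -(-11 - 1*(-148) - 1*2292) = -(-11 + 148 - 2292) = -1*(-2155) = 2155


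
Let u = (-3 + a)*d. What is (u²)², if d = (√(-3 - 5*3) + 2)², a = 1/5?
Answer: -8348872448/625 + 2375030784*I*√2/625 ≈ -1.3358e+7 + 5.3741e+6*I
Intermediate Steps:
a = ⅕ ≈ 0.20000
d = (2 + 3*I*√2)² (d = (√(-3 - 15) + 2)² = (√(-18) + 2)² = (3*I*√2 + 2)² = (2 + 3*I*√2)² ≈ -14.0 + 16.971*I)
u = 196/5 - 168*I*√2/5 (u = (-3 + ⅕)*(-14 + 12*I*√2) = -14*(-14 + 12*I*√2)/5 = 196/5 - 168*I*√2/5 ≈ 39.2 - 47.518*I)
(u²)² = ((196/5 - 168*I*√2/5)²)² = (196/5 - 168*I*√2/5)⁴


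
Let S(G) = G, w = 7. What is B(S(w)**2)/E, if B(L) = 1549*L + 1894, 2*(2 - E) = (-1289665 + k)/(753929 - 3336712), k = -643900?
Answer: 401855206970/8397567 ≈ 47854.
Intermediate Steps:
E = 8397567/5165566 (E = 2 - (-1289665 - 643900)/(2*(753929 - 3336712)) = 2 - (-1933565)/(2*(-2582783)) = 2 - (-1933565)*(-1)/(2*2582783) = 2 - 1/2*1933565/2582783 = 2 - 1933565/5165566 = 8397567/5165566 ≈ 1.6257)
B(L) = 1894 + 1549*L
B(S(w)**2)/E = (1894 + 1549*7**2)/(8397567/5165566) = (1894 + 1549*49)*(5165566/8397567) = (1894 + 75901)*(5165566/8397567) = 77795*(5165566/8397567) = 401855206970/8397567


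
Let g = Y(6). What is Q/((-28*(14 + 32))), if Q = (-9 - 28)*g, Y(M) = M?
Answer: 111/644 ≈ 0.17236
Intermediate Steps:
g = 6
Q = -222 (Q = (-9 - 28)*6 = -37*6 = -222)
Q/((-28*(14 + 32))) = -222*(-1/(28*(14 + 32))) = -222/((-28*46)) = -222/(-1288) = -222*(-1/1288) = 111/644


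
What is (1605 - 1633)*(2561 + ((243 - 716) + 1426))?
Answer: -98392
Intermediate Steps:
(1605 - 1633)*(2561 + ((243 - 716) + 1426)) = -28*(2561 + (-473 + 1426)) = -28*(2561 + 953) = -28*3514 = -98392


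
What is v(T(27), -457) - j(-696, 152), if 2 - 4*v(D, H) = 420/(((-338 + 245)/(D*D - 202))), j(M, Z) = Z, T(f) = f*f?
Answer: 37177337/62 ≈ 5.9963e+5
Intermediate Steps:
T(f) = f²
v(D, H) = -14109/62 + 35*D²/31 (v(D, H) = ½ - 105/((-338 + 245)/(D*D - 202)) = ½ - 105/((-93/(D² - 202))) = ½ - 105/((-93/(-202 + D²))) = ½ - 105*(202/93 - D²/93) = ½ - (28280/31 - 140*D²/31)/4 = ½ + (-7070/31 + 35*D²/31) = -14109/62 + 35*D²/31)
v(T(27), -457) - j(-696, 152) = (-14109/62 + 35*(27²)²/31) - 1*152 = (-14109/62 + (35/31)*729²) - 152 = (-14109/62 + (35/31)*531441) - 152 = (-14109/62 + 18600435/31) - 152 = 37186761/62 - 152 = 37177337/62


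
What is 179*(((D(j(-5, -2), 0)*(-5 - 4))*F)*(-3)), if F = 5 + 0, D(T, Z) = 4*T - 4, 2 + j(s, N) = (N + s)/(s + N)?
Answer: -193320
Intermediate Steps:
j(s, N) = -1 (j(s, N) = -2 + (N + s)/(s + N) = -2 + (N + s)/(N + s) = -2 + 1 = -1)
D(T, Z) = -4 + 4*T
F = 5
179*(((D(j(-5, -2), 0)*(-5 - 4))*F)*(-3)) = 179*((((-4 + 4*(-1))*(-5 - 4))*5)*(-3)) = 179*((((-4 - 4)*(-9))*5)*(-3)) = 179*((-8*(-9)*5)*(-3)) = 179*((72*5)*(-3)) = 179*(360*(-3)) = 179*(-1080) = -193320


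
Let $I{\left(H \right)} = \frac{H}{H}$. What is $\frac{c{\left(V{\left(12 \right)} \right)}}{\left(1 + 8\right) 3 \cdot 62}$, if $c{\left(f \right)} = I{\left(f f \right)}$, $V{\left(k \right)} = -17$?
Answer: $\frac{1}{1674} \approx 0.00059737$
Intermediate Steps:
$I{\left(H \right)} = 1$
$c{\left(f \right)} = 1$
$\frac{c{\left(V{\left(12 \right)} \right)}}{\left(1 + 8\right) 3 \cdot 62} = 1 \frac{1}{\left(1 + 8\right) 3 \cdot 62} = 1 \frac{1}{9 \cdot 3 \cdot 62} = 1 \frac{1}{27 \cdot 62} = 1 \cdot \frac{1}{1674} = \frac{1}{1674}$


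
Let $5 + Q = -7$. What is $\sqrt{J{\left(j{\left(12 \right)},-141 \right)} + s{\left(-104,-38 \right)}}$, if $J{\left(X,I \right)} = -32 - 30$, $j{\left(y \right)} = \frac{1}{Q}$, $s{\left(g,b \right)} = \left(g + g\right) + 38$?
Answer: $2 i \sqrt{58} \approx 15.232 i$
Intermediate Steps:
$s{\left(g,b \right)} = 38 + 2 g$ ($s{\left(g,b \right)} = 2 g + 38 = 38 + 2 g$)
$Q = -12$ ($Q = -5 - 7 = -12$)
$j{\left(y \right)} = - \frac{1}{12}$ ($j{\left(y \right)} = \frac{1}{-12} = - \frac{1}{12}$)
$J{\left(X,I \right)} = -62$ ($J{\left(X,I \right)} = -32 - 30 = -62$)
$\sqrt{J{\left(j{\left(12 \right)},-141 \right)} + s{\left(-104,-38 \right)}} = \sqrt{-62 + \left(38 + 2 \left(-104\right)\right)} = \sqrt{-62 + \left(38 - 208\right)} = \sqrt{-62 - 170} = \sqrt{-232} = 2 i \sqrt{58}$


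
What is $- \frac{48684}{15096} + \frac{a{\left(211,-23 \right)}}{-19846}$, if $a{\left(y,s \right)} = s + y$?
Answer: $- \frac{40375863}{12483134} \approx -3.2344$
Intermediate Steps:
$- \frac{48684}{15096} + \frac{a{\left(211,-23 \right)}}{-19846} = - \frac{48684}{15096} + \frac{-23 + 211}{-19846} = \left(-48684\right) \frac{1}{15096} + 188 \left(- \frac{1}{19846}\right) = - \frac{4057}{1258} - \frac{94}{9923} = - \frac{40375863}{12483134}$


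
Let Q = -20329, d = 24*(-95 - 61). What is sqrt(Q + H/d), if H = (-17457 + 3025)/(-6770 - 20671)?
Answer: 4*I*sqrt(161689794263023)/356733 ≈ 142.58*I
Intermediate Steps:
d = -3744 (d = 24*(-156) = -3744)
H = 14432/27441 (H = -14432/(-27441) = -14432*(-1/27441) = 14432/27441 ≈ 0.52593)
sqrt(Q + H/d) = sqrt(-20329 + (14432/27441)/(-3744)) = sqrt(-20329 + (14432/27441)*(-1/3744)) = sqrt(-20329 - 451/3210597) = sqrt(-65268226864/3210597) = 4*I*sqrt(161689794263023)/356733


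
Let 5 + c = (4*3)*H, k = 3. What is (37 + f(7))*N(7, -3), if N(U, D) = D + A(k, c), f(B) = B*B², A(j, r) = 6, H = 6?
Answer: 1140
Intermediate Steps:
c = 67 (c = -5 + (4*3)*6 = -5 + 12*6 = -5 + 72 = 67)
f(B) = B³
N(U, D) = 6 + D (N(U, D) = D + 6 = 6 + D)
(37 + f(7))*N(7, -3) = (37 + 7³)*(6 - 3) = (37 + 343)*3 = 380*3 = 1140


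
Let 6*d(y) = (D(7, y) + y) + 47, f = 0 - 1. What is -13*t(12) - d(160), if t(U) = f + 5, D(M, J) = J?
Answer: -679/6 ≈ -113.17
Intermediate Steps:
f = -1
d(y) = 47/6 + y/3 (d(y) = ((y + y) + 47)/6 = (2*y + 47)/6 = (47 + 2*y)/6 = 47/6 + y/3)
t(U) = 4 (t(U) = -1 + 5 = 4)
-13*t(12) - d(160) = -13*4 - (47/6 + (1/3)*160) = -52 - (47/6 + 160/3) = -52 - 1*367/6 = -52 - 367/6 = -679/6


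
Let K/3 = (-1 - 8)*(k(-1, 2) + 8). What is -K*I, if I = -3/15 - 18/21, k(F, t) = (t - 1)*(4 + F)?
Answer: -10989/35 ≈ -313.97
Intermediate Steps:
k(F, t) = (-1 + t)*(4 + F)
K = -297 (K = 3*((-1 - 8)*((-4 - 1*(-1) + 4*2 - 1*2) + 8)) = 3*(-9*((-4 + 1 + 8 - 2) + 8)) = 3*(-9*(3 + 8)) = 3*(-9*11) = 3*(-99) = -297)
I = -37/35 (I = -3*1/15 - 18*1/21 = -⅕ - 6/7 = -37/35 ≈ -1.0571)
-K*I = -(-297)*(-37)/35 = -1*10989/35 = -10989/35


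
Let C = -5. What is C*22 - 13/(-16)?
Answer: -1747/16 ≈ -109.19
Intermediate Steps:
C*22 - 13/(-16) = -5*22 - 13/(-16) = -110 - 13*(-1/16) = -110 + 13/16 = -1747/16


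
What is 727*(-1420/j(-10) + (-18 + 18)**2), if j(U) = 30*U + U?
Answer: 103234/31 ≈ 3330.1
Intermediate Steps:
j(U) = 31*U
727*(-1420/j(-10) + (-18 + 18)**2) = 727*(-1420/(31*(-10)) + (-18 + 18)**2) = 727*(-1420/(-310) + 0**2) = 727*(-1420*(-1/310) + 0) = 727*(142/31 + 0) = 727*(142/31) = 103234/31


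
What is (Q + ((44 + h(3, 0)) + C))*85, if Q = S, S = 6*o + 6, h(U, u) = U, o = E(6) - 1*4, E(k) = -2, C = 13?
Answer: 2550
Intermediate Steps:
o = -6 (o = -2 - 1*4 = -2 - 4 = -6)
S = -30 (S = 6*(-6) + 6 = -36 + 6 = -30)
Q = -30
(Q + ((44 + h(3, 0)) + C))*85 = (-30 + ((44 + 3) + 13))*85 = (-30 + (47 + 13))*85 = (-30 + 60)*85 = 30*85 = 2550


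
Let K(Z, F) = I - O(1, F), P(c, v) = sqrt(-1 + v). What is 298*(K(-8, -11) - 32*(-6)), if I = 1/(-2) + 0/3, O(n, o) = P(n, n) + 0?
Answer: 57067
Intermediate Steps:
O(n, o) = sqrt(-1 + n) (O(n, o) = sqrt(-1 + n) + 0 = sqrt(-1 + n))
I = -1/2 (I = 1*(-1/2) + 0*(1/3) = -1/2 + 0 = -1/2 ≈ -0.50000)
K(Z, F) = -1/2 (K(Z, F) = -1/2 - sqrt(-1 + 1) = -1/2 - sqrt(0) = -1/2 - 1*0 = -1/2 + 0 = -1/2)
298*(K(-8, -11) - 32*(-6)) = 298*(-1/2 - 32*(-6)) = 298*(-1/2 + 192) = 298*(383/2) = 57067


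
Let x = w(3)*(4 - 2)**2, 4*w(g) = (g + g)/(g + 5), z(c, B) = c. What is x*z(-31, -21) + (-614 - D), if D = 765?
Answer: -5609/4 ≈ -1402.3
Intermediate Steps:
w(g) = g/(2*(5 + g)) (w(g) = ((g + g)/(g + 5))/4 = ((2*g)/(5 + g))/4 = (2*g/(5 + g))/4 = g/(2*(5 + g)))
x = 3/4 (x = ((1/2)*3/(5 + 3))*(4 - 2)**2 = ((1/2)*3/8)*2**2 = ((1/2)*3*(1/8))*4 = (3/16)*4 = 3/4 ≈ 0.75000)
x*z(-31, -21) + (-614 - D) = (3/4)*(-31) + (-614 - 1*765) = -93/4 + (-614 - 765) = -93/4 - 1379 = -5609/4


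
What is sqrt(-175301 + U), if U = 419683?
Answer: sqrt(244382) ≈ 494.35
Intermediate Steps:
sqrt(-175301 + U) = sqrt(-175301 + 419683) = sqrt(244382)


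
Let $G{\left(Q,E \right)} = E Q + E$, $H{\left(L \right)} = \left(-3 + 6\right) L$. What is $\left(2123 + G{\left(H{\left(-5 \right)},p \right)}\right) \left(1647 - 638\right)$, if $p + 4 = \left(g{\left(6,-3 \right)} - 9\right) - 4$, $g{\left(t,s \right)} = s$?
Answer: $2424627$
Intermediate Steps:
$H{\left(L \right)} = 3 L$
$p = -20$ ($p = -4 - 16 = -20$)
$G{\left(Q,E \right)} = E + E Q$
$\left(2123 + G{\left(H{\left(-5 \right)},p \right)}\right) \left(1647 - 638\right) = \left(2123 - 20 \left(1 + 3 \left(-5\right)\right)\right) \left(1647 - 638\right) = \left(2123 - 20 \left(1 - 15\right)\right) 1009 = \left(2123 - -280\right) 1009 = \left(2123 + 280\right) 1009 = 2403 \cdot 1009 = 2424627$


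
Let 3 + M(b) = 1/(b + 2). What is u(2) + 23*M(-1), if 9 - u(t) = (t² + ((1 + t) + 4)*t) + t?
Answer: -57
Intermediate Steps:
M(b) = -3 + 1/(2 + b) (M(b) = -3 + 1/(b + 2) = -3 + 1/(2 + b))
u(t) = 9 - t - t² - t*(5 + t) (u(t) = 9 - ((t² + ((1 + t) + 4)*t) + t) = 9 - ((t² + (5 + t)*t) + t) = 9 - ((t² + t*(5 + t)) + t) = 9 - (t + t² + t*(5 + t)) = 9 + (-t - t² - t*(5 + t)) = 9 - t - t² - t*(5 + t))
u(2) + 23*M(-1) = (9 - 6*2 - 2*2²) + 23*((-5 - 3*(-1))/(2 - 1)) = (9 - 12 - 2*4) + 23*((-5 + 3)/1) = (9 - 12 - 8) + 23*(1*(-2)) = -11 + 23*(-2) = -11 - 46 = -57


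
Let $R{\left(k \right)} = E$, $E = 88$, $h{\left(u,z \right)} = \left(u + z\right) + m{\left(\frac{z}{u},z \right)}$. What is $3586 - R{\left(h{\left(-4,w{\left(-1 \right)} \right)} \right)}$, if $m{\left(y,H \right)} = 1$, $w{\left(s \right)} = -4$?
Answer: $3498$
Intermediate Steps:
$h{\left(u,z \right)} = 1 + u + z$ ($h{\left(u,z \right)} = \left(u + z\right) + 1 = 1 + u + z$)
$R{\left(k \right)} = 88$
$3586 - R{\left(h{\left(-4,w{\left(-1 \right)} \right)} \right)} = 3586 - 88 = 3498$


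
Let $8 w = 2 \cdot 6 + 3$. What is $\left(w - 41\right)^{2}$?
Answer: $\frac{97969}{64} \approx 1530.8$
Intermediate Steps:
$w = \frac{15}{8}$ ($w = \frac{2 \cdot 6 + 3}{8} = \frac{12 + 3}{8} = \frac{1}{8} \cdot 15 = \frac{15}{8} \approx 1.875$)
$\left(w - 41\right)^{2} = \left(\frac{15}{8} - 41\right)^{2} = \left(- \frac{313}{8}\right)^{2} = \frac{97969}{64}$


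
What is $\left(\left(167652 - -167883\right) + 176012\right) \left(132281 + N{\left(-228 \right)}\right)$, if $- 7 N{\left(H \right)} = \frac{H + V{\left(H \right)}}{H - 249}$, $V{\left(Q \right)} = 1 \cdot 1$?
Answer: $\frac{225943164611504}{3339} \approx 6.7668 \cdot 10^{10}$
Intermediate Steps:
$V{\left(Q \right)} = 1$
$N{\left(H \right)} = - \frac{1 + H}{7 \left(-249 + H\right)}$ ($N{\left(H \right)} = - \frac{\left(H + 1\right) \frac{1}{H - 249}}{7} = - \frac{\left(1 + H\right) \frac{1}{-249 + H}}{7} = - \frac{\frac{1}{-249 + H} \left(1 + H\right)}{7} = - \frac{1 + H}{7 \left(-249 + H\right)}$)
$\left(\left(167652 - -167883\right) + 176012\right) \left(132281 + N{\left(-228 \right)}\right) = \left(\left(167652 - -167883\right) + 176012\right) \left(132281 + \frac{-1 - -228}{7 \left(-249 - 228\right)}\right) = \left(\left(167652 + 167883\right) + 176012\right) \left(132281 + \frac{-1 + 228}{7 \left(-477\right)}\right) = \left(335535 + 176012\right) \left(132281 + \frac{1}{7} \left(- \frac{1}{477}\right) 227\right) = 511547 \left(132281 - \frac{227}{3339}\right) = 511547 \cdot \frac{441686032}{3339} = \frac{225943164611504}{3339}$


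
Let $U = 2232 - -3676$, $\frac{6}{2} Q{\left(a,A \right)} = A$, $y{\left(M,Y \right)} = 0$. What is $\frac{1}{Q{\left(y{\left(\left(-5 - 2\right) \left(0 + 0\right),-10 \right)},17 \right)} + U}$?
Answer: $\frac{3}{17741} \approx 0.0001691$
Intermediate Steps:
$Q{\left(a,A \right)} = \frac{A}{3}$
$U = 5908$ ($U = 2232 + 3676 = 5908$)
$\frac{1}{Q{\left(y{\left(\left(-5 - 2\right) \left(0 + 0\right),-10 \right)},17 \right)} + U} = \frac{1}{\frac{1}{3} \cdot 17 + 5908} = \frac{1}{\frac{17}{3} + 5908} = \frac{1}{\frac{17741}{3}} = \frac{3}{17741}$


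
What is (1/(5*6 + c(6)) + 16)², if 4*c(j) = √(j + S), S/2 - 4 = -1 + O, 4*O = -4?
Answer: 2661585928/10353605 - 92288*√10/10353605 ≈ 257.04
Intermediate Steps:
O = -1 (O = (¼)*(-4) = -1)
S = 4 (S = 8 + 2*(-1 - 1) = 8 + 2*(-2) = 8 - 4 = 4)
c(j) = √(4 + j)/4 (c(j) = √(j + 4)/4 = √(4 + j)/4)
(1/(5*6 + c(6)) + 16)² = (1/(5*6 + √(4 + 6)/4) + 16)² = (1/(30 + √10/4) + 16)² = (16 + 1/(30 + √10/4))²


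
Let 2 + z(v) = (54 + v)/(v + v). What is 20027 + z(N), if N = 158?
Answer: 1582028/79 ≈ 20026.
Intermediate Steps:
z(v) = -2 + (54 + v)/(2*v) (z(v) = -2 + (54 + v)/(v + v) = -2 + (54 + v)/((2*v)) = -2 + (54 + v)*(1/(2*v)) = -2 + (54 + v)/(2*v))
20027 + z(N) = 20027 + (-3/2 + 27/158) = 20027 - 105/79 = 1582028/79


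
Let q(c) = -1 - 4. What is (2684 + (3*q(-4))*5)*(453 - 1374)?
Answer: -2402889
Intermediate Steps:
q(c) = -5
(2684 + (3*q(-4))*5)*(453 - 1374) = (2684 + (3*(-5))*5)*(453 - 1374) = (2684 - 15*5)*(-921) = (2684 - 75)*(-921) = 2609*(-921) = -2402889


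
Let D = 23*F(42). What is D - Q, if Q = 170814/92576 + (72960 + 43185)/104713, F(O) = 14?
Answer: 1546400277817/4846955344 ≈ 319.05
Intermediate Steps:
D = 322 (D = 23*14 = 322)
Q = 14319342951/4846955344 (Q = 170814*(1/92576) + 116145*(1/104713) = 85407/46288 + 116145/104713 = 14319342951/4846955344 ≈ 2.9543)
D - Q = 322 - 1*14319342951/4846955344 = 322 - 14319342951/4846955344 = 1546400277817/4846955344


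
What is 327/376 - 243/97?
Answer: -59649/36472 ≈ -1.6355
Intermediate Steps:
327/376 - 243/97 = -59649/36472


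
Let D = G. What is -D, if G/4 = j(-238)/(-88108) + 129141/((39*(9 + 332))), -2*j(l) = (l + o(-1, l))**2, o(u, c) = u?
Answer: -7838787545/195291382 ≈ -40.139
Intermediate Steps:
j(l) = -(-1 + l)**2/2 (j(l) = -(l - 1)**2/2 = -(-1 + l)**2/2)
G = 7838787545/195291382 (G = 4*(-(-1 - 238)**2/2/(-88108) + 129141/((39*(9 + 332)))) = 4*(-1/2*(-239)**2*(-1/88108) + 129141/((39*341))) = 4*(-1/2*57121*(-1/88108) + 129141/13299) = 4*(-57121/2*(-1/88108) + 129141*(1/13299)) = 4*(57121/176216 + 43047/4433) = 4*(7838787545/781165528) = 7838787545/195291382 ≈ 40.139)
D = 7838787545/195291382 ≈ 40.139
-D = -1*7838787545/195291382 = -7838787545/195291382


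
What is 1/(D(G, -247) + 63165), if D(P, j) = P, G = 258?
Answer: 1/63423 ≈ 1.5767e-5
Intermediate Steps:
1/(D(G, -247) + 63165) = 1/(258 + 63165) = 1/63423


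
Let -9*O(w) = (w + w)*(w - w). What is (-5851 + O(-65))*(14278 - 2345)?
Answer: -69819983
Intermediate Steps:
O(w) = 0 (O(w) = -(w + w)*(w - w)/9 = -2*w*0/9 = -1/9*0 = 0)
(-5851 + O(-65))*(14278 - 2345) = (-5851 + 0)*(14278 - 2345) = -5851*11933 = -69819983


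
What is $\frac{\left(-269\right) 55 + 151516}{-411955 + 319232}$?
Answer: $- \frac{136721}{92723} \approx -1.4745$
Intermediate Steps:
$\frac{\left(-269\right) 55 + 151516}{-411955 + 319232} = \frac{-14795 + 151516}{-92723} = 136721 \left(- \frac{1}{92723}\right) = - \frac{136721}{92723}$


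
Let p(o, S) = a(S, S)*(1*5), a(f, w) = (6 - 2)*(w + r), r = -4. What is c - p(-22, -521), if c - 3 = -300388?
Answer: -289885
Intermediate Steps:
c = -300385 (c = 3 - 300388 = -300385)
a(f, w) = -16 + 4*w (a(f, w) = (6 - 2)*(w - 4) = 4*(-4 + w) = -16 + 4*w)
p(o, S) = -80 + 20*S (p(o, S) = (-16 + 4*S)*(1*5) = (-16 + 4*S)*5 = -80 + 20*S)
c - p(-22, -521) = -300385 - (-80 + 20*(-521)) = -300385 - (-80 - 10420) = -300385 - 1*(-10500) = -300385 + 10500 = -289885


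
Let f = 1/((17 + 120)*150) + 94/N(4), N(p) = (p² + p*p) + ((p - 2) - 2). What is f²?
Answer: 233224282489/27027360000 ≈ 8.6292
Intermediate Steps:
N(p) = -4 + p + 2*p² (N(p) = (p² + p²) + ((-2 + p) - 2) = 2*p² + (-4 + p) = -4 + p + 2*p²)
f = 482933/164400 (f = 1/((17 + 120)*150) + 94/(-4 + 4 + 2*4²) = (1/150)/137 + 94/(-4 + 4 + 2*16) = (1/137)*(1/150) + 94/(-4 + 4 + 32) = 1/20550 + 94/32 = 1/20550 + 94*(1/32) = 1/20550 + 47/16 = 482933/164400 ≈ 2.9375)
f² = (482933/164400)² = 233224282489/27027360000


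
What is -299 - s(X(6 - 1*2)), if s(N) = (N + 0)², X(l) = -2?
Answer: -303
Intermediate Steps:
s(N) = N²
-299 - s(X(6 - 1*2)) = -299 - 1*(-2)² = -299 - 1*4 = -299 - 4 = -303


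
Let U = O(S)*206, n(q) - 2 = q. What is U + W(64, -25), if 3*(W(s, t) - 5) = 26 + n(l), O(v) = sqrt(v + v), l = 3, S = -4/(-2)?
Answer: 1282/3 ≈ 427.33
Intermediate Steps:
S = 2 (S = -4*(-1/2) = 2)
n(q) = 2 + q
O(v) = sqrt(2)*sqrt(v) (O(v) = sqrt(2*v) = sqrt(2)*sqrt(v))
W(s, t) = 46/3 (W(s, t) = 5 + (26 + (2 + 3))/3 = 5 + (26 + 5)/3 = 5 + (1/3)*31 = 5 + 31/3 = 46/3)
U = 412 (U = (sqrt(2)*sqrt(2))*206 = 2*206 = 412)
U + W(64, -25) = 412 + 46/3 = 1282/3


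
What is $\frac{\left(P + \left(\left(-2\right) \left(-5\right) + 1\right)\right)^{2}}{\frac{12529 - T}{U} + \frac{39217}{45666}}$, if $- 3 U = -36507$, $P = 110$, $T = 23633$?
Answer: $- \frac{189212641398}{694037} \approx -2.7263 \cdot 10^{5}$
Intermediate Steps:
$U = 12169$ ($U = \left(- \frac{1}{3}\right) \left(-36507\right) = 12169$)
$\frac{\left(P + \left(\left(-2\right) \left(-5\right) + 1\right)\right)^{2}}{\frac{12529 - T}{U} + \frac{39217}{45666}} = \frac{\left(110 + \left(\left(-2\right) \left(-5\right) + 1\right)\right)^{2}}{\frac{12529 - 23633}{12169} + \frac{39217}{45666}} = \frac{\left(110 + \left(10 + 1\right)\right)^{2}}{\left(12529 - 23633\right) \frac{1}{12169} + 39217 \cdot \frac{1}{45666}} = \frac{\left(110 + 11\right)^{2}}{\left(-11104\right) \frac{1}{12169} + \frac{39217}{45666}} = \frac{121^{2}}{- \frac{11104}{12169} + \frac{39217}{45666}} = \frac{14641}{- \frac{694037}{12923478}} = 14641 \left(- \frac{12923478}{694037}\right) = - \frac{189212641398}{694037}$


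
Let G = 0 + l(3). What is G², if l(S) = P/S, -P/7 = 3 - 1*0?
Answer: 49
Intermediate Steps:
P = -21 (P = -7*(3 - 1*0) = -7*(3 + 0) = -7*3 = -21)
l(S) = -21/S
G = -7 (G = 0 - 21/3 = 0 - 21*⅓ = 0 - 7 = -7)
G² = (-7)² = 49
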